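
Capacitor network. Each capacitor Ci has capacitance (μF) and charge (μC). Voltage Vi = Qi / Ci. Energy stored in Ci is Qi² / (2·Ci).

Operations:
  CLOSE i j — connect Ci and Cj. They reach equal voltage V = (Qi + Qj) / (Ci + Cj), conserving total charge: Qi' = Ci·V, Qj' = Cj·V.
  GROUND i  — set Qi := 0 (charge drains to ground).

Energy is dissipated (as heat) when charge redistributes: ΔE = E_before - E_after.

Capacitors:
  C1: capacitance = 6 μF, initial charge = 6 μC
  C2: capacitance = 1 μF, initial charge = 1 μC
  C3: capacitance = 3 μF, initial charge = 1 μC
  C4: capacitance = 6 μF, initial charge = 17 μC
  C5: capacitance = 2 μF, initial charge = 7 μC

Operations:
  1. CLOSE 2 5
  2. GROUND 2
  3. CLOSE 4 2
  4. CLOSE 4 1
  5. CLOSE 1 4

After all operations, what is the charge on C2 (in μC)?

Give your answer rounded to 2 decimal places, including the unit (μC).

Initial: C1(6μF, Q=6μC, V=1.00V), C2(1μF, Q=1μC, V=1.00V), C3(3μF, Q=1μC, V=0.33V), C4(6μF, Q=17μC, V=2.83V), C5(2μF, Q=7μC, V=3.50V)
Op 1: CLOSE 2-5: Q_total=8.00, C_total=3.00, V=2.67; Q2=2.67, Q5=5.33; dissipated=2.083
Op 2: GROUND 2: Q2=0; energy lost=3.556
Op 3: CLOSE 4-2: Q_total=17.00, C_total=7.00, V=2.43; Q4=14.57, Q2=2.43; dissipated=3.440
Op 4: CLOSE 4-1: Q_total=20.57, C_total=12.00, V=1.71; Q4=10.29, Q1=10.29; dissipated=3.061
Op 5: CLOSE 1-4: Q_total=20.57, C_total=12.00, V=1.71; Q1=10.29, Q4=10.29; dissipated=0.000
Final charges: Q1=10.29, Q2=2.43, Q3=1.00, Q4=10.29, Q5=5.33

Answer: 2.43 μC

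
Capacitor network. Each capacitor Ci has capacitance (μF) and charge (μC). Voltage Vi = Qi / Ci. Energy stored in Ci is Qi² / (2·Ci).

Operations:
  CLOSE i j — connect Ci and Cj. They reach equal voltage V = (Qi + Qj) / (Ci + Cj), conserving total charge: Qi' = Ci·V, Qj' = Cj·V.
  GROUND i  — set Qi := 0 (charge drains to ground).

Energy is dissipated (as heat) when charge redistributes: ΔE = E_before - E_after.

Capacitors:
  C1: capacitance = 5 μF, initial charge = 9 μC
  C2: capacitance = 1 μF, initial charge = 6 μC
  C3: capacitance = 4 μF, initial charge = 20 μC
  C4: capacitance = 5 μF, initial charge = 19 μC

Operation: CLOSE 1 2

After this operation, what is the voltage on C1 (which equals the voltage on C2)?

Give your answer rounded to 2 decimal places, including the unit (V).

Initial: C1(5μF, Q=9μC, V=1.80V), C2(1μF, Q=6μC, V=6.00V), C3(4μF, Q=20μC, V=5.00V), C4(5μF, Q=19μC, V=3.80V)
Op 1: CLOSE 1-2: Q_total=15.00, C_total=6.00, V=2.50; Q1=12.50, Q2=2.50; dissipated=7.350

Answer: 2.50 V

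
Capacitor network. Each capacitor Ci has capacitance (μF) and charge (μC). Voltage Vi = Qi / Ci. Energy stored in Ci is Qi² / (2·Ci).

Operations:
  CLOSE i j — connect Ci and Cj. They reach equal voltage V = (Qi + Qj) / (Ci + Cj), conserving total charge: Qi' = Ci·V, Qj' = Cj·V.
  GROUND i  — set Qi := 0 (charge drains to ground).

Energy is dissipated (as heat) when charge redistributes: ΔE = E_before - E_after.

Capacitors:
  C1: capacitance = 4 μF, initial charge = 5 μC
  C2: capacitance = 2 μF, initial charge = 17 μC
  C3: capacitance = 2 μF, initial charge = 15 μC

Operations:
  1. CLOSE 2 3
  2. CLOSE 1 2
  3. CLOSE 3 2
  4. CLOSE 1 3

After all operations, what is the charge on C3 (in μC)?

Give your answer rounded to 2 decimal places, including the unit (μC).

Initial: C1(4μF, Q=5μC, V=1.25V), C2(2μF, Q=17μC, V=8.50V), C3(2μF, Q=15μC, V=7.50V)
Op 1: CLOSE 2-3: Q_total=32.00, C_total=4.00, V=8.00; Q2=16.00, Q3=16.00; dissipated=0.500
Op 2: CLOSE 1-2: Q_total=21.00, C_total=6.00, V=3.50; Q1=14.00, Q2=7.00; dissipated=30.375
Op 3: CLOSE 3-2: Q_total=23.00, C_total=4.00, V=5.75; Q3=11.50, Q2=11.50; dissipated=10.125
Op 4: CLOSE 1-3: Q_total=25.50, C_total=6.00, V=4.25; Q1=17.00, Q3=8.50; dissipated=3.375
Final charges: Q1=17.00, Q2=11.50, Q3=8.50

Answer: 8.50 μC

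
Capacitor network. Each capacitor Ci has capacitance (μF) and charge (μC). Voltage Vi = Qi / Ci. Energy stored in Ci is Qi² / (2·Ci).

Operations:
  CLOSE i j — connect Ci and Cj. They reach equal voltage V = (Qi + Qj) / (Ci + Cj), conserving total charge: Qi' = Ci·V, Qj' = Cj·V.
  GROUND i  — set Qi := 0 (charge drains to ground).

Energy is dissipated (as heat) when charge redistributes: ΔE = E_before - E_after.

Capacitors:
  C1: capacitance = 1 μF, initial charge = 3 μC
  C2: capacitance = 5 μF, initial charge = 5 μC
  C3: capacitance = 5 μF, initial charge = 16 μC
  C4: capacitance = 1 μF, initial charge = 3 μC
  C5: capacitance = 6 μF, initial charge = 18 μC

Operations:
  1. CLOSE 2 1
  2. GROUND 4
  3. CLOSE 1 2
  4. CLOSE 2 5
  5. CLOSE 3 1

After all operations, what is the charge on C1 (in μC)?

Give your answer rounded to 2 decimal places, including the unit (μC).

Answer: 2.89 μC

Derivation:
Initial: C1(1μF, Q=3μC, V=3.00V), C2(5μF, Q=5μC, V=1.00V), C3(5μF, Q=16μC, V=3.20V), C4(1μF, Q=3μC, V=3.00V), C5(6μF, Q=18μC, V=3.00V)
Op 1: CLOSE 2-1: Q_total=8.00, C_total=6.00, V=1.33; Q2=6.67, Q1=1.33; dissipated=1.667
Op 2: GROUND 4: Q4=0; energy lost=4.500
Op 3: CLOSE 1-2: Q_total=8.00, C_total=6.00, V=1.33; Q1=1.33, Q2=6.67; dissipated=0.000
Op 4: CLOSE 2-5: Q_total=24.67, C_total=11.00, V=2.24; Q2=11.21, Q5=13.45; dissipated=3.788
Op 5: CLOSE 3-1: Q_total=17.33, C_total=6.00, V=2.89; Q3=14.44, Q1=2.89; dissipated=1.452
Final charges: Q1=2.89, Q2=11.21, Q3=14.44, Q4=0.00, Q5=13.45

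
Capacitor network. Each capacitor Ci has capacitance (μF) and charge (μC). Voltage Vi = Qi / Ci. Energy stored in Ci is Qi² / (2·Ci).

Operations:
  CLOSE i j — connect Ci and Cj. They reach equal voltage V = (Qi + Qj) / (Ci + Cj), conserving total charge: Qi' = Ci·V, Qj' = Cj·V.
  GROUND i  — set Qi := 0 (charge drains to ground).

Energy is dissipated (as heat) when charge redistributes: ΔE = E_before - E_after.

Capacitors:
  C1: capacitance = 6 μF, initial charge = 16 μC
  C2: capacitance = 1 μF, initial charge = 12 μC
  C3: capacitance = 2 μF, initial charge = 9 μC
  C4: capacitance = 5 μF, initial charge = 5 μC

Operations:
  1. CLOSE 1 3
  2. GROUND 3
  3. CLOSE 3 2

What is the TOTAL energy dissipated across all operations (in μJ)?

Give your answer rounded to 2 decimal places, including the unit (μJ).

Initial: C1(6μF, Q=16μC, V=2.67V), C2(1μF, Q=12μC, V=12.00V), C3(2μF, Q=9μC, V=4.50V), C4(5μF, Q=5μC, V=1.00V)
Op 1: CLOSE 1-3: Q_total=25.00, C_total=8.00, V=3.12; Q1=18.75, Q3=6.25; dissipated=2.521
Op 2: GROUND 3: Q3=0; energy lost=9.766
Op 3: CLOSE 3-2: Q_total=12.00, C_total=3.00, V=4.00; Q3=8.00, Q2=4.00; dissipated=48.000
Total dissipated: 60.286 μJ

Answer: 60.29 μJ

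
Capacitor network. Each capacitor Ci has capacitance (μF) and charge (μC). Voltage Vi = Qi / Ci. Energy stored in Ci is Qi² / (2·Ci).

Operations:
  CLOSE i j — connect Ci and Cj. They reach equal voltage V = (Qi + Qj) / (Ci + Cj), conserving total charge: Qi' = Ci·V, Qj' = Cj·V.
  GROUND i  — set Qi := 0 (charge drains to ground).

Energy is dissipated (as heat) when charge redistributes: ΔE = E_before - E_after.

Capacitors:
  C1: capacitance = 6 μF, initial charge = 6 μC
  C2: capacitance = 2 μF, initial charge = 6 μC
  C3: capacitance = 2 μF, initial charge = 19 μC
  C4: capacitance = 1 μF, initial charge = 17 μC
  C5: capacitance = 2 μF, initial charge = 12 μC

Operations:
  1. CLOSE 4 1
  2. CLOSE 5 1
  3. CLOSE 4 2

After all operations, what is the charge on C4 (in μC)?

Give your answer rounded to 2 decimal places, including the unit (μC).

Answer: 3.10 μC

Derivation:
Initial: C1(6μF, Q=6μC, V=1.00V), C2(2μF, Q=6μC, V=3.00V), C3(2μF, Q=19μC, V=9.50V), C4(1μF, Q=17μC, V=17.00V), C5(2μF, Q=12μC, V=6.00V)
Op 1: CLOSE 4-1: Q_total=23.00, C_total=7.00, V=3.29; Q4=3.29, Q1=19.71; dissipated=109.714
Op 2: CLOSE 5-1: Q_total=31.71, C_total=8.00, V=3.96; Q5=7.93, Q1=23.79; dissipated=5.526
Op 3: CLOSE 4-2: Q_total=9.29, C_total=3.00, V=3.10; Q4=3.10, Q2=6.19; dissipated=0.027
Final charges: Q1=23.79, Q2=6.19, Q3=19.00, Q4=3.10, Q5=7.93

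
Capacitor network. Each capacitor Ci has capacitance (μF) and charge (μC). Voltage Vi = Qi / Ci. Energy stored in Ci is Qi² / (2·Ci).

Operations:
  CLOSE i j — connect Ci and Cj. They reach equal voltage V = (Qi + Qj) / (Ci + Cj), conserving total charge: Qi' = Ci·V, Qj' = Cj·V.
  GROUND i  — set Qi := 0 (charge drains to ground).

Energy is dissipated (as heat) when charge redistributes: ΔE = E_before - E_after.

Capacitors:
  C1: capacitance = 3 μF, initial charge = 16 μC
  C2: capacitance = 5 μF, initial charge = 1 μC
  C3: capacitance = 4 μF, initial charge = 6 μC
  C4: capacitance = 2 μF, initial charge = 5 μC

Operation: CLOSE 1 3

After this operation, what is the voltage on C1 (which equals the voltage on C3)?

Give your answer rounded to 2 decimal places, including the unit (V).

Initial: C1(3μF, Q=16μC, V=5.33V), C2(5μF, Q=1μC, V=0.20V), C3(4μF, Q=6μC, V=1.50V), C4(2μF, Q=5μC, V=2.50V)
Op 1: CLOSE 1-3: Q_total=22.00, C_total=7.00, V=3.14; Q1=9.43, Q3=12.57; dissipated=12.595

Answer: 3.14 V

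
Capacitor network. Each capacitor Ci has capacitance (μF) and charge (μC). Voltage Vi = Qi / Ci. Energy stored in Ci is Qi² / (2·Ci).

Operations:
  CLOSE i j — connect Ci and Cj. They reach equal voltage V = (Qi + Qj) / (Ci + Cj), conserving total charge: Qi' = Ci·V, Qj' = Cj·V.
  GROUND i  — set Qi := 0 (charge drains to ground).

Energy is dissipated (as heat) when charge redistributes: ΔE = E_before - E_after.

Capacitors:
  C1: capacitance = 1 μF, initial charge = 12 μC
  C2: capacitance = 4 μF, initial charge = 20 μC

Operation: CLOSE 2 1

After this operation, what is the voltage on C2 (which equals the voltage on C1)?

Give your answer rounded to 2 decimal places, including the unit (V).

Initial: C1(1μF, Q=12μC, V=12.00V), C2(4μF, Q=20μC, V=5.00V)
Op 1: CLOSE 2-1: Q_total=32.00, C_total=5.00, V=6.40; Q2=25.60, Q1=6.40; dissipated=19.600

Answer: 6.40 V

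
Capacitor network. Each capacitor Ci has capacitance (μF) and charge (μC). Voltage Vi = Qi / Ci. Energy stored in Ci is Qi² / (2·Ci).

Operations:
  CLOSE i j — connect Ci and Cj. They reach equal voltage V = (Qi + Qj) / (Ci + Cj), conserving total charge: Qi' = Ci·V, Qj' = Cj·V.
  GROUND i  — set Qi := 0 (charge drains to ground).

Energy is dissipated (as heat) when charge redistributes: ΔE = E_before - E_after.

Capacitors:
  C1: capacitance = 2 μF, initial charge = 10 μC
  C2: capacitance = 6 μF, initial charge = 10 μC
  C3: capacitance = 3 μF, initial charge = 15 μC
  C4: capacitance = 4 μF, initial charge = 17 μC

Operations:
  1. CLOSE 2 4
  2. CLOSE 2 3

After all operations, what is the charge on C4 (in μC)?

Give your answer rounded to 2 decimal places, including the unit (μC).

Initial: C1(2μF, Q=10μC, V=5.00V), C2(6μF, Q=10μC, V=1.67V), C3(3μF, Q=15μC, V=5.00V), C4(4μF, Q=17μC, V=4.25V)
Op 1: CLOSE 2-4: Q_total=27.00, C_total=10.00, V=2.70; Q2=16.20, Q4=10.80; dissipated=8.008
Op 2: CLOSE 2-3: Q_total=31.20, C_total=9.00, V=3.47; Q2=20.80, Q3=10.40; dissipated=5.290
Final charges: Q1=10.00, Q2=20.80, Q3=10.40, Q4=10.80

Answer: 10.80 μC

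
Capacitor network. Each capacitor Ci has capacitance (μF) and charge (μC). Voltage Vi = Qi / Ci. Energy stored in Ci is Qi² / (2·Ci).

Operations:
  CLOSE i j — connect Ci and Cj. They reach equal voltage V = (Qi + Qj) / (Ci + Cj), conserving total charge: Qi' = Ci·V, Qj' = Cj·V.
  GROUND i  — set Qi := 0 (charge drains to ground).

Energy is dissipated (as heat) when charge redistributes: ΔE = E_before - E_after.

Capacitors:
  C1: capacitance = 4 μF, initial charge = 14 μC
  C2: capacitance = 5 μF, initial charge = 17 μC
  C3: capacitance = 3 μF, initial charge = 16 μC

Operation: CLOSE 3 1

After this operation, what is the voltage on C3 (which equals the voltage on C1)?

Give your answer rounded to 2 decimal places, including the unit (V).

Answer: 4.29 V

Derivation:
Initial: C1(4μF, Q=14μC, V=3.50V), C2(5μF, Q=17μC, V=3.40V), C3(3μF, Q=16μC, V=5.33V)
Op 1: CLOSE 3-1: Q_total=30.00, C_total=7.00, V=4.29; Q3=12.86, Q1=17.14; dissipated=2.881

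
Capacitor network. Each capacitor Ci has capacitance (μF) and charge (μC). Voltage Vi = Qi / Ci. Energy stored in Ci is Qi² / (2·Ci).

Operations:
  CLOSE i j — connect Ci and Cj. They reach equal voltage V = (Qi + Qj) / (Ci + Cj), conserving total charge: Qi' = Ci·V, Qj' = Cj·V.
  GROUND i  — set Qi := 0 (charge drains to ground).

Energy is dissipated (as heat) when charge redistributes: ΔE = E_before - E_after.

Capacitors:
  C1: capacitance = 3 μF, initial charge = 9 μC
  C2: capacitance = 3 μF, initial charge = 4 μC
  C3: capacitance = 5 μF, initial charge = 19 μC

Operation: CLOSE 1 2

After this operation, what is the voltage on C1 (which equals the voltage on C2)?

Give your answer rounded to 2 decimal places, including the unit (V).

Initial: C1(3μF, Q=9μC, V=3.00V), C2(3μF, Q=4μC, V=1.33V), C3(5μF, Q=19μC, V=3.80V)
Op 1: CLOSE 1-2: Q_total=13.00, C_total=6.00, V=2.17; Q1=6.50, Q2=6.50; dissipated=2.083

Answer: 2.17 V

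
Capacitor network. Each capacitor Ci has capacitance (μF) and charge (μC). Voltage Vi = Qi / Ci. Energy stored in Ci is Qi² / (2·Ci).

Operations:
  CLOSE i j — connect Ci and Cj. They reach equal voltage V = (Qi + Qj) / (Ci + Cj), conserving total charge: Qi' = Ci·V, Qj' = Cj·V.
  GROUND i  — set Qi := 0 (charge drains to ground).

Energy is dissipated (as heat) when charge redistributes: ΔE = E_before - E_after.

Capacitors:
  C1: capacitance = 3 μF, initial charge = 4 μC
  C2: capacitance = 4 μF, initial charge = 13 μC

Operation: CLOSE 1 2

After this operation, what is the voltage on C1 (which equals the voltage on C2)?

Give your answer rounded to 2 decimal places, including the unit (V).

Answer: 2.43 V

Derivation:
Initial: C1(3μF, Q=4μC, V=1.33V), C2(4μF, Q=13μC, V=3.25V)
Op 1: CLOSE 1-2: Q_total=17.00, C_total=7.00, V=2.43; Q1=7.29, Q2=9.71; dissipated=3.149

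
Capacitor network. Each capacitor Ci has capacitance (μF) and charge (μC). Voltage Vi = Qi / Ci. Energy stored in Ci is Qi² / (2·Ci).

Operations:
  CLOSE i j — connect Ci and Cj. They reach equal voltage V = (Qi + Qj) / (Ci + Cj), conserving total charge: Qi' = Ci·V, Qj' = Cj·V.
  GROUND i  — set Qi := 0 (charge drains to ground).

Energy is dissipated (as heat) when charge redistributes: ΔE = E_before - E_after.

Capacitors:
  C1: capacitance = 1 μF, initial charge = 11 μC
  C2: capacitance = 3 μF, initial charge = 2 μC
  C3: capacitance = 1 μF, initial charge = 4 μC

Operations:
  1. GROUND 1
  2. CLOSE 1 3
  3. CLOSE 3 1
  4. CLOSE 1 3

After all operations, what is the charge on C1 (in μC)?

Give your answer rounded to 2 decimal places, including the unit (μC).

Answer: 2.00 μC

Derivation:
Initial: C1(1μF, Q=11μC, V=11.00V), C2(3μF, Q=2μC, V=0.67V), C3(1μF, Q=4μC, V=4.00V)
Op 1: GROUND 1: Q1=0; energy lost=60.500
Op 2: CLOSE 1-3: Q_total=4.00, C_total=2.00, V=2.00; Q1=2.00, Q3=2.00; dissipated=4.000
Op 3: CLOSE 3-1: Q_total=4.00, C_total=2.00, V=2.00; Q3=2.00, Q1=2.00; dissipated=0.000
Op 4: CLOSE 1-3: Q_total=4.00, C_total=2.00, V=2.00; Q1=2.00, Q3=2.00; dissipated=0.000
Final charges: Q1=2.00, Q2=2.00, Q3=2.00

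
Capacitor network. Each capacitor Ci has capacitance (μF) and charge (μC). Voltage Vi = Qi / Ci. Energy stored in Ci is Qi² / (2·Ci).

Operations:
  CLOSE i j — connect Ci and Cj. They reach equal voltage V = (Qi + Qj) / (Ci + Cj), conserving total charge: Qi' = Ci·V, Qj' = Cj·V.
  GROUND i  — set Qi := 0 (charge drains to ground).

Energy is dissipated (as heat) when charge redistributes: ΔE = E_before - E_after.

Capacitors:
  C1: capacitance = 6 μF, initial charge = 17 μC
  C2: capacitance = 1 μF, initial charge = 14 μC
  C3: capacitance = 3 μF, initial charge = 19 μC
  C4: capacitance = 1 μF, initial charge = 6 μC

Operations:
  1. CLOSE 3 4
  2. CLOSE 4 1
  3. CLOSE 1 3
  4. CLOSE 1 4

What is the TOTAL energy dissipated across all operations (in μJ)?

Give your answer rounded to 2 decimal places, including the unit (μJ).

Answer: 14.03 μJ

Derivation:
Initial: C1(6μF, Q=17μC, V=2.83V), C2(1μF, Q=14μC, V=14.00V), C3(3μF, Q=19μC, V=6.33V), C4(1μF, Q=6μC, V=6.00V)
Op 1: CLOSE 3-4: Q_total=25.00, C_total=4.00, V=6.25; Q3=18.75, Q4=6.25; dissipated=0.042
Op 2: CLOSE 4-1: Q_total=23.25, C_total=7.00, V=3.32; Q4=3.32, Q1=19.93; dissipated=5.003
Op 3: CLOSE 1-3: Q_total=38.68, C_total=9.00, V=4.30; Q1=25.79, Q3=12.89; dissipated=8.577
Op 4: CLOSE 1-4: Q_total=29.11, C_total=7.00, V=4.16; Q1=24.95, Q4=4.16; dissipated=0.408
Total dissipated: 14.030 μJ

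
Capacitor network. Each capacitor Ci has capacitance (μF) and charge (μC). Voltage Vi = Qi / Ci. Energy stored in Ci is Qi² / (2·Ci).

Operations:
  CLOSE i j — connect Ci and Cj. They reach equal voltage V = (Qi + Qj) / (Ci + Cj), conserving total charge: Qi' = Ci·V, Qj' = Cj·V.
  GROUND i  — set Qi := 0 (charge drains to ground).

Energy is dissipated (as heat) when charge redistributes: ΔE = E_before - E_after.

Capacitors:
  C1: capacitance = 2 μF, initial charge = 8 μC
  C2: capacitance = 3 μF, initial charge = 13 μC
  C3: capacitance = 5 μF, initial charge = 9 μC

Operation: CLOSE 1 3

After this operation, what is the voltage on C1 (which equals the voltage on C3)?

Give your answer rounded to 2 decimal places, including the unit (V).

Initial: C1(2μF, Q=8μC, V=4.00V), C2(3μF, Q=13μC, V=4.33V), C3(5μF, Q=9μC, V=1.80V)
Op 1: CLOSE 1-3: Q_total=17.00, C_total=7.00, V=2.43; Q1=4.86, Q3=12.14; dissipated=3.457

Answer: 2.43 V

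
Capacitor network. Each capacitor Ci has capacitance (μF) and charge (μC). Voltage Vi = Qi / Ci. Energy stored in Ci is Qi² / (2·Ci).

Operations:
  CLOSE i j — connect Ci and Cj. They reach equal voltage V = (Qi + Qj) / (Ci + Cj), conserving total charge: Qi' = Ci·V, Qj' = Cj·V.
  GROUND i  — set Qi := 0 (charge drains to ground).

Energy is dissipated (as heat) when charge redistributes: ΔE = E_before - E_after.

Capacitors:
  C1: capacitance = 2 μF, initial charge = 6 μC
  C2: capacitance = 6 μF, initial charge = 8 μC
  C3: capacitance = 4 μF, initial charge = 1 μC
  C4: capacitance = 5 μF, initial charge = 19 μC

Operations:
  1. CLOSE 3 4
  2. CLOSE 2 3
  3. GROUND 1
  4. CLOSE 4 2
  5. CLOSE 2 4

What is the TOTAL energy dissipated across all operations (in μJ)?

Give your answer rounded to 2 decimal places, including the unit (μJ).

Initial: C1(2μF, Q=6μC, V=3.00V), C2(6μF, Q=8μC, V=1.33V), C3(4μF, Q=1μC, V=0.25V), C4(5μF, Q=19μC, V=3.80V)
Op 1: CLOSE 3-4: Q_total=20.00, C_total=9.00, V=2.22; Q3=8.89, Q4=11.11; dissipated=14.003
Op 2: CLOSE 2-3: Q_total=16.89, C_total=10.00, V=1.69; Q2=10.13, Q3=6.76; dissipated=0.948
Op 3: GROUND 1: Q1=0; energy lost=9.000
Op 4: CLOSE 4-2: Q_total=21.24, C_total=11.00, V=1.93; Q4=9.66, Q2=11.59; dissipated=0.388
Op 5: CLOSE 2-4: Q_total=21.24, C_total=11.00, V=1.93; Q2=11.59, Q4=9.66; dissipated=0.000
Total dissipated: 24.339 μJ

Answer: 24.34 μJ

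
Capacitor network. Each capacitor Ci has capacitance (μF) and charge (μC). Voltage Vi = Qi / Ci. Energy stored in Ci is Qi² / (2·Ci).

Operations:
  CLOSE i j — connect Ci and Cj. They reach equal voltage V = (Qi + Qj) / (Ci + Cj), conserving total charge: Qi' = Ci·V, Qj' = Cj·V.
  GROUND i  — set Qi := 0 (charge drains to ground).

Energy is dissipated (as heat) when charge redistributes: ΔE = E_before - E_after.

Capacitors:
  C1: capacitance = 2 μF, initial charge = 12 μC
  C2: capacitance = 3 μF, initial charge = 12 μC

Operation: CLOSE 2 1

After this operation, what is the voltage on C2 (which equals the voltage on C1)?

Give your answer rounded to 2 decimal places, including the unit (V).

Initial: C1(2μF, Q=12μC, V=6.00V), C2(3μF, Q=12μC, V=4.00V)
Op 1: CLOSE 2-1: Q_total=24.00, C_total=5.00, V=4.80; Q2=14.40, Q1=9.60; dissipated=2.400

Answer: 4.80 V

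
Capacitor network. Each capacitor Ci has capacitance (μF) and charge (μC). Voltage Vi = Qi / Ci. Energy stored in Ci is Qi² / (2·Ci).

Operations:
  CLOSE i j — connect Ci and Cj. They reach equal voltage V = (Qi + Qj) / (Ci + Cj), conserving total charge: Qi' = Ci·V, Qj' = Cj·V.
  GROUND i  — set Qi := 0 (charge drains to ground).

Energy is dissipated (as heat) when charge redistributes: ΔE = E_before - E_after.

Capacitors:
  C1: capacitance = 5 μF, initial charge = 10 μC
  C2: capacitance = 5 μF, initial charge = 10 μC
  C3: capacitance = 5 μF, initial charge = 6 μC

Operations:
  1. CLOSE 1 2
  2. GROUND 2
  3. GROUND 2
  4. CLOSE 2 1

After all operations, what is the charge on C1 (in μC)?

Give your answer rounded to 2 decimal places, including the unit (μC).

Answer: 5.00 μC

Derivation:
Initial: C1(5μF, Q=10μC, V=2.00V), C2(5μF, Q=10μC, V=2.00V), C3(5μF, Q=6μC, V=1.20V)
Op 1: CLOSE 1-2: Q_total=20.00, C_total=10.00, V=2.00; Q1=10.00, Q2=10.00; dissipated=0.000
Op 2: GROUND 2: Q2=0; energy lost=10.000
Op 3: GROUND 2: Q2=0; energy lost=0.000
Op 4: CLOSE 2-1: Q_total=10.00, C_total=10.00, V=1.00; Q2=5.00, Q1=5.00; dissipated=5.000
Final charges: Q1=5.00, Q2=5.00, Q3=6.00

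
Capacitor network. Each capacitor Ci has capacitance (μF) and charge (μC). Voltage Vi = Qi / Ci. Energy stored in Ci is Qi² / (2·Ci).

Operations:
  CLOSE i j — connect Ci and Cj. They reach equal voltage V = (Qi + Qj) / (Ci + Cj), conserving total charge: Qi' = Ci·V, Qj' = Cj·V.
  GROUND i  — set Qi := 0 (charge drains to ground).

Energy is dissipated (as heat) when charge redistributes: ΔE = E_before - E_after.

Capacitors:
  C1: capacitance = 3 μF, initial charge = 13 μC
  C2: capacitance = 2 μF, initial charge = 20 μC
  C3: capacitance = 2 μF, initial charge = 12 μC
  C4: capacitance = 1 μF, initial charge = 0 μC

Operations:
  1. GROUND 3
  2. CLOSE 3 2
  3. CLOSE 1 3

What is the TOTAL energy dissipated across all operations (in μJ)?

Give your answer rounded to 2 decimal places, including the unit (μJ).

Initial: C1(3μF, Q=13μC, V=4.33V), C2(2μF, Q=20μC, V=10.00V), C3(2μF, Q=12μC, V=6.00V), C4(1μF, Q=0μC, V=0.00V)
Op 1: GROUND 3: Q3=0; energy lost=36.000
Op 2: CLOSE 3-2: Q_total=20.00, C_total=4.00, V=5.00; Q3=10.00, Q2=10.00; dissipated=50.000
Op 3: CLOSE 1-3: Q_total=23.00, C_total=5.00, V=4.60; Q1=13.80, Q3=9.20; dissipated=0.267
Total dissipated: 86.267 μJ

Answer: 86.27 μJ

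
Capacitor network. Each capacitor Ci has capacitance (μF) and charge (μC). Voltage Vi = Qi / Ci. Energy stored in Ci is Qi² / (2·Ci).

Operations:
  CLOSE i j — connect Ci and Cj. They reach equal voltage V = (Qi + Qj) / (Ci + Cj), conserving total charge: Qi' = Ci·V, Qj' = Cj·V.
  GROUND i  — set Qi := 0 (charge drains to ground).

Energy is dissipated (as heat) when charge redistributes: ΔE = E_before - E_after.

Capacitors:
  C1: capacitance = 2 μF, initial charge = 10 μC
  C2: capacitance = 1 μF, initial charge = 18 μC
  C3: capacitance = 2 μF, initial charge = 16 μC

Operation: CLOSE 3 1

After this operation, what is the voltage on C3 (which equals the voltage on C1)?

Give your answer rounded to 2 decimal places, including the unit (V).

Answer: 6.50 V

Derivation:
Initial: C1(2μF, Q=10μC, V=5.00V), C2(1μF, Q=18μC, V=18.00V), C3(2μF, Q=16μC, V=8.00V)
Op 1: CLOSE 3-1: Q_total=26.00, C_total=4.00, V=6.50; Q3=13.00, Q1=13.00; dissipated=4.500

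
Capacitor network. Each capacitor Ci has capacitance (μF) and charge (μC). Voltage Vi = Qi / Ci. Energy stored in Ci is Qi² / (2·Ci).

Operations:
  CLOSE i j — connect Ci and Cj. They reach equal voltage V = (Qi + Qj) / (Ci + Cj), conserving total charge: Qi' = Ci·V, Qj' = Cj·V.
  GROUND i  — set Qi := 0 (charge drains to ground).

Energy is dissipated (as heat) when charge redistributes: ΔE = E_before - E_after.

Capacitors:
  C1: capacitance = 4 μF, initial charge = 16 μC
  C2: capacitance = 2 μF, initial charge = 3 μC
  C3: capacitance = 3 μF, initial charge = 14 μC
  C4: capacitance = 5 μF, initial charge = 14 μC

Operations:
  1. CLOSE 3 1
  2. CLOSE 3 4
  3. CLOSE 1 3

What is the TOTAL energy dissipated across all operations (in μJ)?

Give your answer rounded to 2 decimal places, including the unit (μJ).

Answer: 3.19 μJ

Derivation:
Initial: C1(4μF, Q=16μC, V=4.00V), C2(2μF, Q=3μC, V=1.50V), C3(3μF, Q=14μC, V=4.67V), C4(5μF, Q=14μC, V=2.80V)
Op 1: CLOSE 3-1: Q_total=30.00, C_total=7.00, V=4.29; Q3=12.86, Q1=17.14; dissipated=0.381
Op 2: CLOSE 3-4: Q_total=26.86, C_total=8.00, V=3.36; Q3=10.07, Q4=16.79; dissipated=2.069
Op 3: CLOSE 1-3: Q_total=27.21, C_total=7.00, V=3.89; Q1=15.55, Q3=11.66; dissipated=0.739
Total dissipated: 3.189 μJ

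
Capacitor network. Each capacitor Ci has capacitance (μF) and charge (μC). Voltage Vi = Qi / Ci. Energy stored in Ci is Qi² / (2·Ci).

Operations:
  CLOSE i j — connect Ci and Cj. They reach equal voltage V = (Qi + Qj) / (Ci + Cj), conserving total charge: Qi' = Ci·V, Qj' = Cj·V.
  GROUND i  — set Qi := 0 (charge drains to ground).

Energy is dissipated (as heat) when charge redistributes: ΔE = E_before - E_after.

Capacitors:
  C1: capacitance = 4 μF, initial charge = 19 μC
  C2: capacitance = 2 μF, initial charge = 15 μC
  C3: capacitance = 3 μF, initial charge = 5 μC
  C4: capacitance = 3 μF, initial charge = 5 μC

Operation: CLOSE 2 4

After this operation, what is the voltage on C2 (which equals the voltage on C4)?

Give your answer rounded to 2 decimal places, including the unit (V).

Answer: 4.00 V

Derivation:
Initial: C1(4μF, Q=19μC, V=4.75V), C2(2μF, Q=15μC, V=7.50V), C3(3μF, Q=5μC, V=1.67V), C4(3μF, Q=5μC, V=1.67V)
Op 1: CLOSE 2-4: Q_total=20.00, C_total=5.00, V=4.00; Q2=8.00, Q4=12.00; dissipated=20.417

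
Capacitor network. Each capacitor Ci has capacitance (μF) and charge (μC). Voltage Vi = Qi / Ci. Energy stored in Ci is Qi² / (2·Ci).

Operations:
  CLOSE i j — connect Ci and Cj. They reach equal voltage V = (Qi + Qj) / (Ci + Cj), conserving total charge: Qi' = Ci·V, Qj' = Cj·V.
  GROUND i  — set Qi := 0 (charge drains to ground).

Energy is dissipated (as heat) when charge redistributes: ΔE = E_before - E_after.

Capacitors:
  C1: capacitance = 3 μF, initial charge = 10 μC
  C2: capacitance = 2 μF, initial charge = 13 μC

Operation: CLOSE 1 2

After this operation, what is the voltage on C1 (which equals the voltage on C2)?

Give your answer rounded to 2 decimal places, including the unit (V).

Answer: 4.60 V

Derivation:
Initial: C1(3μF, Q=10μC, V=3.33V), C2(2μF, Q=13μC, V=6.50V)
Op 1: CLOSE 1-2: Q_total=23.00, C_total=5.00, V=4.60; Q1=13.80, Q2=9.20; dissipated=6.017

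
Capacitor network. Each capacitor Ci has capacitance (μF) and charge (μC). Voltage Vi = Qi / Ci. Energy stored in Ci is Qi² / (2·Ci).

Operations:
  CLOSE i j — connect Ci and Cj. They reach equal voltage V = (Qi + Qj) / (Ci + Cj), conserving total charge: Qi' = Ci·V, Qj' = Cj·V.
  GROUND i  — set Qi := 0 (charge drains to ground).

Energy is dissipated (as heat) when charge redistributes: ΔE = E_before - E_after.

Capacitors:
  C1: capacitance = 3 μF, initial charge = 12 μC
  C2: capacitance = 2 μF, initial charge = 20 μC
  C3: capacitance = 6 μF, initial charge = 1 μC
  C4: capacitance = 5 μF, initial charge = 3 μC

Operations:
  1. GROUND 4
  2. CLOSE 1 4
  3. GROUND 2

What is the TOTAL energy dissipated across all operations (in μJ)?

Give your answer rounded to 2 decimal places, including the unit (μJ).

Initial: C1(3μF, Q=12μC, V=4.00V), C2(2μF, Q=20μC, V=10.00V), C3(6μF, Q=1μC, V=0.17V), C4(5μF, Q=3μC, V=0.60V)
Op 1: GROUND 4: Q4=0; energy lost=0.900
Op 2: CLOSE 1-4: Q_total=12.00, C_total=8.00, V=1.50; Q1=4.50, Q4=7.50; dissipated=15.000
Op 3: GROUND 2: Q2=0; energy lost=100.000
Total dissipated: 115.900 μJ

Answer: 115.90 μJ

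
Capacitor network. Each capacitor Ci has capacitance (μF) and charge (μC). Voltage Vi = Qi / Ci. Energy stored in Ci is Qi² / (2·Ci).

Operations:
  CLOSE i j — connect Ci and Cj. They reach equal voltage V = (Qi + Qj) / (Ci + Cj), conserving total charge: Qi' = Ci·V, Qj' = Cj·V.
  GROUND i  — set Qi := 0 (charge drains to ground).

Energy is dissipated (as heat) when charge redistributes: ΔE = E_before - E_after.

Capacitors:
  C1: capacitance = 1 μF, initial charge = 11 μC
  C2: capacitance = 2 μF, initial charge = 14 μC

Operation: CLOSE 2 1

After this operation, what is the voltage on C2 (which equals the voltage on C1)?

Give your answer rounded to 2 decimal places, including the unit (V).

Answer: 8.33 V

Derivation:
Initial: C1(1μF, Q=11μC, V=11.00V), C2(2μF, Q=14μC, V=7.00V)
Op 1: CLOSE 2-1: Q_total=25.00, C_total=3.00, V=8.33; Q2=16.67, Q1=8.33; dissipated=5.333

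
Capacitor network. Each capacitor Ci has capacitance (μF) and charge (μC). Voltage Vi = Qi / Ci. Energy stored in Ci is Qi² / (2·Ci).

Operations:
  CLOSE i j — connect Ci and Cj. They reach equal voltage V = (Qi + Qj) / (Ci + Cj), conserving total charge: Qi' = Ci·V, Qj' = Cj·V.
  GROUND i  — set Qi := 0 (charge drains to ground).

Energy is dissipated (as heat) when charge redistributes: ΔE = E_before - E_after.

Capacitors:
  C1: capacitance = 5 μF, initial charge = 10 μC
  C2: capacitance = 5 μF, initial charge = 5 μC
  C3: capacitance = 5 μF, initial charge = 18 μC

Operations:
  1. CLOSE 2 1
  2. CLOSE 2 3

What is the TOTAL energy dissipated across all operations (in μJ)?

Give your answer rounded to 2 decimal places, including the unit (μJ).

Answer: 6.76 μJ

Derivation:
Initial: C1(5μF, Q=10μC, V=2.00V), C2(5μF, Q=5μC, V=1.00V), C3(5μF, Q=18μC, V=3.60V)
Op 1: CLOSE 2-1: Q_total=15.00, C_total=10.00, V=1.50; Q2=7.50, Q1=7.50; dissipated=1.250
Op 2: CLOSE 2-3: Q_total=25.50, C_total=10.00, V=2.55; Q2=12.75, Q3=12.75; dissipated=5.513
Total dissipated: 6.763 μJ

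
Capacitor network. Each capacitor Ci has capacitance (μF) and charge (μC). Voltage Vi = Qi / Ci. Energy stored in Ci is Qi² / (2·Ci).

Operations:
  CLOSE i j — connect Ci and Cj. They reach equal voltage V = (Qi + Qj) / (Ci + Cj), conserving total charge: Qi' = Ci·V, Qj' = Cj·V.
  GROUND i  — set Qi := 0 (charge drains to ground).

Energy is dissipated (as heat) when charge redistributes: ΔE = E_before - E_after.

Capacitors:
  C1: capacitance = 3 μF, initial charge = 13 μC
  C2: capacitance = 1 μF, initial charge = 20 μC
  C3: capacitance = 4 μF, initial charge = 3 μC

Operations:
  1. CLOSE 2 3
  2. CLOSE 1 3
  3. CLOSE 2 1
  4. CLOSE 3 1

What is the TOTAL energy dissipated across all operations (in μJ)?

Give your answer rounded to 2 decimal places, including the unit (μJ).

Initial: C1(3μF, Q=13μC, V=4.33V), C2(1μF, Q=20μC, V=20.00V), C3(4μF, Q=3μC, V=0.75V)
Op 1: CLOSE 2-3: Q_total=23.00, C_total=5.00, V=4.60; Q2=4.60, Q3=18.40; dissipated=148.225
Op 2: CLOSE 1-3: Q_total=31.40, C_total=7.00, V=4.49; Q1=13.46, Q3=17.94; dissipated=0.061
Op 3: CLOSE 2-1: Q_total=18.06, C_total=4.00, V=4.51; Q2=4.51, Q1=13.54; dissipated=0.005
Op 4: CLOSE 3-1: Q_total=31.49, C_total=7.00, V=4.50; Q3=17.99, Q1=13.49; dissipated=0.001
Total dissipated: 148.292 μJ

Answer: 148.29 μJ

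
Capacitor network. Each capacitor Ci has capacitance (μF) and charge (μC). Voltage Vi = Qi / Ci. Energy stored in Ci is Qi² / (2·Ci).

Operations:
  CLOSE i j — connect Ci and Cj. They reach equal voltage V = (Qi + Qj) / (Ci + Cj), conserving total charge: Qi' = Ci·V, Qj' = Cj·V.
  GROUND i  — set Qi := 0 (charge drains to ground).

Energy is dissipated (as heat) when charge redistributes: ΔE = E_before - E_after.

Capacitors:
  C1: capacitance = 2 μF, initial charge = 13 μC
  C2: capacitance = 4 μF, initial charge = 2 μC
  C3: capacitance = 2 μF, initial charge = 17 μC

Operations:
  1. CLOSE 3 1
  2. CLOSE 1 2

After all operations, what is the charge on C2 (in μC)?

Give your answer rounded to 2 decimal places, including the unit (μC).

Answer: 11.33 μC

Derivation:
Initial: C1(2μF, Q=13μC, V=6.50V), C2(4μF, Q=2μC, V=0.50V), C3(2μF, Q=17μC, V=8.50V)
Op 1: CLOSE 3-1: Q_total=30.00, C_total=4.00, V=7.50; Q3=15.00, Q1=15.00; dissipated=2.000
Op 2: CLOSE 1-2: Q_total=17.00, C_total=6.00, V=2.83; Q1=5.67, Q2=11.33; dissipated=32.667
Final charges: Q1=5.67, Q2=11.33, Q3=15.00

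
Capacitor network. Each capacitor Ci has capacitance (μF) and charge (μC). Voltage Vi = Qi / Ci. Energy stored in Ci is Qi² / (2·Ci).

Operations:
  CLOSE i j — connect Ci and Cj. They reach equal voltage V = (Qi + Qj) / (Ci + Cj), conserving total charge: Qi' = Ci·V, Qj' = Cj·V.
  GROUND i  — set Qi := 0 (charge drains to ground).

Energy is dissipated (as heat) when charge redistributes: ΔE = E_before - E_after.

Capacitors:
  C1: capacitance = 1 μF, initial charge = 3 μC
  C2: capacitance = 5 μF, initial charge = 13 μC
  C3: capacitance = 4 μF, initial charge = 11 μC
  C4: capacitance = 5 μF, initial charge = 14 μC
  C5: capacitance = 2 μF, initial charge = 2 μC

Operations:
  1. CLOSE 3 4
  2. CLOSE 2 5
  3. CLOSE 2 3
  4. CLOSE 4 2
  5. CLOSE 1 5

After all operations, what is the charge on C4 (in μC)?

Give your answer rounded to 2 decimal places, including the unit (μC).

Answer: 13.01 μC

Derivation:
Initial: C1(1μF, Q=3μC, V=3.00V), C2(5μF, Q=13μC, V=2.60V), C3(4μF, Q=11μC, V=2.75V), C4(5μF, Q=14μC, V=2.80V), C5(2μF, Q=2μC, V=1.00V)
Op 1: CLOSE 3-4: Q_total=25.00, C_total=9.00, V=2.78; Q3=11.11, Q4=13.89; dissipated=0.003
Op 2: CLOSE 2-5: Q_total=15.00, C_total=7.00, V=2.14; Q2=10.71, Q5=4.29; dissipated=1.829
Op 3: CLOSE 2-3: Q_total=21.83, C_total=9.00, V=2.43; Q2=12.13, Q3=9.70; dissipated=0.448
Op 4: CLOSE 4-2: Q_total=26.01, C_total=10.00, V=2.60; Q4=13.01, Q2=13.01; dissipated=0.156
Op 5: CLOSE 1-5: Q_total=7.29, C_total=3.00, V=2.43; Q1=2.43, Q5=4.86; dissipated=0.245
Final charges: Q1=2.43, Q2=13.01, Q3=9.70, Q4=13.01, Q5=4.86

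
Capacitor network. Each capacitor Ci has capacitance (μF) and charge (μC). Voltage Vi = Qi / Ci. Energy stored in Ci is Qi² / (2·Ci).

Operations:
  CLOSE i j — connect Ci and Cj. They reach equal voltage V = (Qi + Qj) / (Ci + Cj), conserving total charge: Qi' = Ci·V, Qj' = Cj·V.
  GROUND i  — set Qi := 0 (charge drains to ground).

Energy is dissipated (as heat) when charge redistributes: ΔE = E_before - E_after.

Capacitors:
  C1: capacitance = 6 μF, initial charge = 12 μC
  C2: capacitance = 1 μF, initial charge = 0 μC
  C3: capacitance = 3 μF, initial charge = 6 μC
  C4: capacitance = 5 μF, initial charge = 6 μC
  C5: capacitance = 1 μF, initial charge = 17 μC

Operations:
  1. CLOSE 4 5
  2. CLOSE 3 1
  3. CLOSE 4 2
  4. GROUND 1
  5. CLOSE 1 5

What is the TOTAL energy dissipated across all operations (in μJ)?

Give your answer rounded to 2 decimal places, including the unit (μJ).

Initial: C1(6μF, Q=12μC, V=2.00V), C2(1μF, Q=0μC, V=0.00V), C3(3μF, Q=6μC, V=2.00V), C4(5μF, Q=6μC, V=1.20V), C5(1μF, Q=17μC, V=17.00V)
Op 1: CLOSE 4-5: Q_total=23.00, C_total=6.00, V=3.83; Q4=19.17, Q5=3.83; dissipated=104.017
Op 2: CLOSE 3-1: Q_total=18.00, C_total=9.00, V=2.00; Q3=6.00, Q1=12.00; dissipated=0.000
Op 3: CLOSE 4-2: Q_total=19.17, C_total=6.00, V=3.19; Q4=15.97, Q2=3.19; dissipated=6.123
Op 4: GROUND 1: Q1=0; energy lost=12.000
Op 5: CLOSE 1-5: Q_total=3.83, C_total=7.00, V=0.55; Q1=3.29, Q5=0.55; dissipated=6.298
Total dissipated: 128.437 μJ

Answer: 128.44 μJ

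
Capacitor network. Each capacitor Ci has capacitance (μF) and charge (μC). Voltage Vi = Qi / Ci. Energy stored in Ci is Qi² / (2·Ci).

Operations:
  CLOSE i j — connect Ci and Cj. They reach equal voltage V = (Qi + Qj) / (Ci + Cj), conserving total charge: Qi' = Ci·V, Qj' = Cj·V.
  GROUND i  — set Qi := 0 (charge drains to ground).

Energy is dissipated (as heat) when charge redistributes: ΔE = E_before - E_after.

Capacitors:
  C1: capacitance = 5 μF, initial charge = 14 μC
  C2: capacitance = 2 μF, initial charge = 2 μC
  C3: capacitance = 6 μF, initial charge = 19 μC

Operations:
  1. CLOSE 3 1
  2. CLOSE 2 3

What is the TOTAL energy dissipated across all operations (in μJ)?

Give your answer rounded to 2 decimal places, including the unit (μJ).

Answer: 3.18 μJ

Derivation:
Initial: C1(5μF, Q=14μC, V=2.80V), C2(2μF, Q=2μC, V=1.00V), C3(6μF, Q=19μC, V=3.17V)
Op 1: CLOSE 3-1: Q_total=33.00, C_total=11.00, V=3.00; Q3=18.00, Q1=15.00; dissipated=0.183
Op 2: CLOSE 2-3: Q_total=20.00, C_total=8.00, V=2.50; Q2=5.00, Q3=15.00; dissipated=3.000
Total dissipated: 3.183 μJ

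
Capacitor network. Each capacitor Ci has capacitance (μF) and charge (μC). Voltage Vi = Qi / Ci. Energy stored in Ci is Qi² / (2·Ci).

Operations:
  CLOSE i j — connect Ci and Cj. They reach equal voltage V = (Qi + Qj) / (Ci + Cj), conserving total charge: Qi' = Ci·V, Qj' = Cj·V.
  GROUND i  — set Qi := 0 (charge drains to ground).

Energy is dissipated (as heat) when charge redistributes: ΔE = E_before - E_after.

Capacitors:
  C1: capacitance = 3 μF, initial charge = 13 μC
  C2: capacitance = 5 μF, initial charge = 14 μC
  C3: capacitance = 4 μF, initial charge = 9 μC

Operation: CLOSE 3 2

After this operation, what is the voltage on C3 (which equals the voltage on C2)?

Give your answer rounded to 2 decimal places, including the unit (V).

Answer: 2.56 V

Derivation:
Initial: C1(3μF, Q=13μC, V=4.33V), C2(5μF, Q=14μC, V=2.80V), C3(4μF, Q=9μC, V=2.25V)
Op 1: CLOSE 3-2: Q_total=23.00, C_total=9.00, V=2.56; Q3=10.22, Q2=12.78; dissipated=0.336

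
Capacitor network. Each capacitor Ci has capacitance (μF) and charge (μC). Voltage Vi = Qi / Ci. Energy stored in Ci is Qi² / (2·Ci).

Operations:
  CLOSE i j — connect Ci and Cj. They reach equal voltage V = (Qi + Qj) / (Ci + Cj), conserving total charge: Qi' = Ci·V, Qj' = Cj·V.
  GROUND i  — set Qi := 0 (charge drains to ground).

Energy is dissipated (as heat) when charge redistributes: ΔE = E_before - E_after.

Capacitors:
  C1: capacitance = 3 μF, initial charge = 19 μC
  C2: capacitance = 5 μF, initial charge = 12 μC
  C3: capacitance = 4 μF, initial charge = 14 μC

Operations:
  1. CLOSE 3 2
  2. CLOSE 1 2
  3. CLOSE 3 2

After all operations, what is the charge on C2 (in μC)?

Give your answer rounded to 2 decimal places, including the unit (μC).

Initial: C1(3μF, Q=19μC, V=6.33V), C2(5μF, Q=12μC, V=2.40V), C3(4μF, Q=14μC, V=3.50V)
Op 1: CLOSE 3-2: Q_total=26.00, C_total=9.00, V=2.89; Q3=11.56, Q2=14.44; dissipated=1.344
Op 2: CLOSE 1-2: Q_total=33.44, C_total=8.00, V=4.18; Q1=12.54, Q2=20.90; dissipated=11.123
Op 3: CLOSE 3-2: Q_total=32.46, C_total=9.00, V=3.61; Q3=14.43, Q2=18.03; dissipated=1.854
Final charges: Q1=12.54, Q2=18.03, Q3=14.43

Answer: 18.03 μC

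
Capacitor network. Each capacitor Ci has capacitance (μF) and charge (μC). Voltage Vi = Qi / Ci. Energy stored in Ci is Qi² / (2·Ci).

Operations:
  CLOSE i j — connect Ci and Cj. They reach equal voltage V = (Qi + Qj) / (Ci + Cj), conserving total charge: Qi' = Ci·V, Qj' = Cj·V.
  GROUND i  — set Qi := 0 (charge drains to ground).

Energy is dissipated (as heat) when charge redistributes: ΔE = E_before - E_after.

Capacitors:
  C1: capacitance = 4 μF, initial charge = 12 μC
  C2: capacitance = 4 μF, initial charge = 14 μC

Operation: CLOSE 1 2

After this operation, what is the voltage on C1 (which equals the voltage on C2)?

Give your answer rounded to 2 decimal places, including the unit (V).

Answer: 3.25 V

Derivation:
Initial: C1(4μF, Q=12μC, V=3.00V), C2(4μF, Q=14μC, V=3.50V)
Op 1: CLOSE 1-2: Q_total=26.00, C_total=8.00, V=3.25; Q1=13.00, Q2=13.00; dissipated=0.250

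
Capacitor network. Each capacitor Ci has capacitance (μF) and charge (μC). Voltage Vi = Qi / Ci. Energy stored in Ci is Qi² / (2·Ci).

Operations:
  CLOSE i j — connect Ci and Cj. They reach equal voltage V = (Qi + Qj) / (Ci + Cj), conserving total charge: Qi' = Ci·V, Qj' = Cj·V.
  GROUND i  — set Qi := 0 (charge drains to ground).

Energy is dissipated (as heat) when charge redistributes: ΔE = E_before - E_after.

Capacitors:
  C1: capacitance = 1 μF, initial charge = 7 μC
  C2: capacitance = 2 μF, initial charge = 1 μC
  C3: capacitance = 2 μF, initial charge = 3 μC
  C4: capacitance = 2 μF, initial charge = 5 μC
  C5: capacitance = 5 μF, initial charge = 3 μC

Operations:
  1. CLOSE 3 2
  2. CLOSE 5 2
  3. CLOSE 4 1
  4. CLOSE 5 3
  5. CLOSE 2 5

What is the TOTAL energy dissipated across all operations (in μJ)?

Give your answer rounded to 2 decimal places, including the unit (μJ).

Initial: C1(1μF, Q=7μC, V=7.00V), C2(2μF, Q=1μC, V=0.50V), C3(2μF, Q=3μC, V=1.50V), C4(2μF, Q=5μC, V=2.50V), C5(5μF, Q=3μC, V=0.60V)
Op 1: CLOSE 3-2: Q_total=4.00, C_total=4.00, V=1.00; Q3=2.00, Q2=2.00; dissipated=0.500
Op 2: CLOSE 5-2: Q_total=5.00, C_total=7.00, V=0.71; Q5=3.57, Q2=1.43; dissipated=0.114
Op 3: CLOSE 4-1: Q_total=12.00, C_total=3.00, V=4.00; Q4=8.00, Q1=4.00; dissipated=6.750
Op 4: CLOSE 5-3: Q_total=5.57, C_total=7.00, V=0.80; Q5=3.98, Q3=1.59; dissipated=0.058
Op 5: CLOSE 2-5: Q_total=5.41, C_total=7.00, V=0.77; Q2=1.55, Q5=3.86; dissipated=0.005
Total dissipated: 7.427 μJ

Answer: 7.43 μJ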